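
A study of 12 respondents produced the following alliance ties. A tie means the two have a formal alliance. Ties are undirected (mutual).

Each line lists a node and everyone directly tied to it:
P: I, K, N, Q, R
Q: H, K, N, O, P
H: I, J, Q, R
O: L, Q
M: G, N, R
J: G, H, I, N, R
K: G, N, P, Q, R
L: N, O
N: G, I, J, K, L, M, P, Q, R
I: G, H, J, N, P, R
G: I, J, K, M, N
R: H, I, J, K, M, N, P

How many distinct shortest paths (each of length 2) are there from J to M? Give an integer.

The shortest distance is 2. The length-2 paths are: J–N–M; J–R–M; J–G–M.
That gives 3 distinct shortest paths.

3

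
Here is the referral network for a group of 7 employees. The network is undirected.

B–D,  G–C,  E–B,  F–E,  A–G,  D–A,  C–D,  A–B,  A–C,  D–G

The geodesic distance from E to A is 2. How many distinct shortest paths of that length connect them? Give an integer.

1

The shortest distance is 2, and the only length-2 path is E–B–A. So there is exactly 1 shortest path.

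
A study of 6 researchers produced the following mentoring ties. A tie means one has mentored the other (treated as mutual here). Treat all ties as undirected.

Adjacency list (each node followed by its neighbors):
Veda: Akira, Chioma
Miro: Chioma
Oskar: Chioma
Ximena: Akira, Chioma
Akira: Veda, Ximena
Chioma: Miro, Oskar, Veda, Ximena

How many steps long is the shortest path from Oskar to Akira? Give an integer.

3

One shortest route is Oskar – Chioma – Ximena – Akira, which uses 3 edges, and at distance 2 from Oskar we only reach {Miro, Veda, Ximena}, which does not include Akira. So d(Oskar,Akira) = 3.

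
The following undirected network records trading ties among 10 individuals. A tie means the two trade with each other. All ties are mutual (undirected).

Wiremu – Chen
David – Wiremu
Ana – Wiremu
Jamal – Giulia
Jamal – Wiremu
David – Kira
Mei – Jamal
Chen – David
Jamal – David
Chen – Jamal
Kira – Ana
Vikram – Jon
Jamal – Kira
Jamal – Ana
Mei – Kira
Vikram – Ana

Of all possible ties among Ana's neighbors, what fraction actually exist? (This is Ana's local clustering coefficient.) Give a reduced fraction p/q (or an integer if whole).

1/3

Ana's neighbors: Jamal, Kira, Vikram, and Wiremu (k = 4).
Possible neighbor pairs: C(4,2) = 6. Edges among them: Jamal–Kira, Jamal–Wiremu → e = 2.
Clustering(Ana) = 2/6 = 1/3.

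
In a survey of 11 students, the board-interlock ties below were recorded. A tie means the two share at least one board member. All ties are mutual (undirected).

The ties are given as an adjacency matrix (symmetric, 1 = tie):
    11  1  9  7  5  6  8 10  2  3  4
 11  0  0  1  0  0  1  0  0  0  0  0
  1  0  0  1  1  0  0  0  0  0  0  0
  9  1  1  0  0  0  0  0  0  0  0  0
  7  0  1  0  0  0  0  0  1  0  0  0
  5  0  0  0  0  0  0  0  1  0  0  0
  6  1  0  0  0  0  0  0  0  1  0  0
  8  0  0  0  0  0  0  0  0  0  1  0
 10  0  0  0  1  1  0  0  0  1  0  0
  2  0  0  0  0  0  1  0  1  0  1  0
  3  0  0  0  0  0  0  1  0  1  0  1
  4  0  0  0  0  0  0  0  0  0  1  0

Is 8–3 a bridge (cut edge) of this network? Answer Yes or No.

Without the 8–3 edge there is no alternate route between 8 and 3, so the network disconnects. It is a bridge.

Yes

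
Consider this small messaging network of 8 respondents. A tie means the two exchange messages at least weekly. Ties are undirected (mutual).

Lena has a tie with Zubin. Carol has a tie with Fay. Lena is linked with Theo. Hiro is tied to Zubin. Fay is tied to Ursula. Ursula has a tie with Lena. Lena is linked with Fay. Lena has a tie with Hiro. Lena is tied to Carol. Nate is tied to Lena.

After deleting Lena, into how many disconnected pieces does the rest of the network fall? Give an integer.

4

Without Lena, the remaining ties split the others into: {Nate}; {Carol, Fay, Ursula}; {Hiro, Zubin}; {Theo}.
That's 4 separate components.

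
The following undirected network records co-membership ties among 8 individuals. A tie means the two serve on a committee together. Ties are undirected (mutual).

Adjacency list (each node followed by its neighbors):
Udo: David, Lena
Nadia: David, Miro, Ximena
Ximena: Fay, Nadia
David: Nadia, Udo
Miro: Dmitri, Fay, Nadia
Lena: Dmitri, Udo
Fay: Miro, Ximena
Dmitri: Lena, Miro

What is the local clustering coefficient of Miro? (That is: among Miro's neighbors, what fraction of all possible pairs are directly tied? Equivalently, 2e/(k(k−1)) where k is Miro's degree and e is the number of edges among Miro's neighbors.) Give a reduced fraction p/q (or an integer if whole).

0

Miro's neighbors: Dmitri, Fay, and Nadia (k = 3).
Possible neighbor pairs: C(3,2) = 3. Edges among them: none → e = 0.
Clustering(Miro) = 0/3 = 0.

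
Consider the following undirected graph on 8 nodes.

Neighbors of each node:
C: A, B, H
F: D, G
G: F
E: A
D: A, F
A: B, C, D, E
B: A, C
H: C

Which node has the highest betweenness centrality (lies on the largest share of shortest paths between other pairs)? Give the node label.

Unnormalized betweenness of each node: A:15, B:0, C:6, D:10, E:0, F:6, G:0, H:0.
A has the largest value, 15, making it the main broker — the node through which the most shortest paths run.

A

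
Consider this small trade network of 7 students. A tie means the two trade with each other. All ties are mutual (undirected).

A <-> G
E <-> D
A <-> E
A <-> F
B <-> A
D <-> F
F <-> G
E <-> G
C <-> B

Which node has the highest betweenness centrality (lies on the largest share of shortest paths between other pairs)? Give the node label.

Unnormalized betweenness of each node: A:25/3, B:5, C:0, D:1/3, E:2, F:2, G:1/3.
A has the largest value, 25/3, making it the main broker — the node through which the most shortest paths run.

A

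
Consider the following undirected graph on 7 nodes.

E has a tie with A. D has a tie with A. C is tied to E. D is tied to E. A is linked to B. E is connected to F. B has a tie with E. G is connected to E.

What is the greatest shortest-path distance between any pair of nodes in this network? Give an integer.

2

Eccentricity of each node (its greatest distance to any other): A:2, B:2, C:2, D:2, E:1, F:2, G:2.
The maximum eccentricity is 2, realized for instance by the pair F–G via F – E – G. So the diameter is 2.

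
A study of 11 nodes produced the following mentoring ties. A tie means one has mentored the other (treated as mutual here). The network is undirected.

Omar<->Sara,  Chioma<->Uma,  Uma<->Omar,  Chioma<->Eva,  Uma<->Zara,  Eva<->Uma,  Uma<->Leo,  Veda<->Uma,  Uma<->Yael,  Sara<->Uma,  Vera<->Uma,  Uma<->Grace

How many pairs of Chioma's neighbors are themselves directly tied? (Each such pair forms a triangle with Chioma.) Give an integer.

1

Chioma's neighbors: Eva and Uma.
Neighbor pairs that are themselves tied: Chioma–Eva–Uma. Each forms one triangle with Chioma, for 1 in total.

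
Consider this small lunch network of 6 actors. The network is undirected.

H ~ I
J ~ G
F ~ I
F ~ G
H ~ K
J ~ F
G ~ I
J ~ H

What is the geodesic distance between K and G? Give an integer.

One shortest route is K – H – I – G, which uses 3 edges, and at distance 2 from K we only reach {I, J}, which does not include G. So d(K,G) = 3.

3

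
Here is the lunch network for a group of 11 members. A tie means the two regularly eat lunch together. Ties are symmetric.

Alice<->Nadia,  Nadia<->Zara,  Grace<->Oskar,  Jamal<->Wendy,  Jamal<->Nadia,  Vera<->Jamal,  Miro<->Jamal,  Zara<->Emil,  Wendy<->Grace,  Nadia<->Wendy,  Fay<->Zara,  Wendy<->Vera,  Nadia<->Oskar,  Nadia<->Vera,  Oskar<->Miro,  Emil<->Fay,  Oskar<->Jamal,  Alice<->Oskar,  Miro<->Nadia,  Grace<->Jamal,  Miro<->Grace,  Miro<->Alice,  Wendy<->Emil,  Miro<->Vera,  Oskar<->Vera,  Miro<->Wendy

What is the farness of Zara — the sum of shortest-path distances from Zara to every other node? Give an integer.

Distances from Zara: Alice:2, Emil:1, Fay:1, Grace:3, Jamal:2, Miro:2, Nadia:1, Oskar:2, Vera:2, Wendy:2.
Sum = 2 + 1 + 1 + 3 + 2 + 2 + 1 + 2 + 2 + 2 = 18.

18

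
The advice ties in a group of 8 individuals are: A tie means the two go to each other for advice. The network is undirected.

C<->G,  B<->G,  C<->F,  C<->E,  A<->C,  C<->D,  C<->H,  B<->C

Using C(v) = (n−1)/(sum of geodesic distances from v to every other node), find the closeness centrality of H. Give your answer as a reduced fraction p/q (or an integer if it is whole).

Distances from H: A:2, B:2, C:1, D:2, E:2, F:2, G:2. Sum = 13.
n = 8, so closeness = 7/13.

7/13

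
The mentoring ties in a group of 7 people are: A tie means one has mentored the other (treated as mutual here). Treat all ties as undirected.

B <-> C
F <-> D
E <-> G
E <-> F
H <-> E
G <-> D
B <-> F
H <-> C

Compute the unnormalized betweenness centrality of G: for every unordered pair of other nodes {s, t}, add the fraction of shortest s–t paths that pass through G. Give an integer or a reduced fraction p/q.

Pairs whose geodesics pass through G — D–H: 1/2; D–E: 1/2.
All other pairs contribute 0.
Summing the contributions gives betweenness(G) = 1.

1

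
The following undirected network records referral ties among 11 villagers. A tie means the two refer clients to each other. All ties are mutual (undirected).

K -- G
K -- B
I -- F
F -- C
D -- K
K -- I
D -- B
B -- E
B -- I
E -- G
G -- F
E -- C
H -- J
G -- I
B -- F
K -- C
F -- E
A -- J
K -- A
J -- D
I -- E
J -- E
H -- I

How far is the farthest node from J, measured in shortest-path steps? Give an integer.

2

Distances from J: A:1, B:2, C:2, D:1, E:1, F:2, G:2, H:1, I:2, K:2.
The largest is 2 (to I, B, C, F, G, and K), so the eccentricity of J is 2.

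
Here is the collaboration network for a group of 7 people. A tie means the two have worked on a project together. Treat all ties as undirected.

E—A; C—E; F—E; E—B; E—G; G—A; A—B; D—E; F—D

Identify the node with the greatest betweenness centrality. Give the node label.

Unnormalized betweenness of each node: A:1/2, B:0, C:0, D:0, E:23/2, F:0, G:0.
E has the largest value, 23/2, making it the main broker — the node through which the most shortest paths run.

E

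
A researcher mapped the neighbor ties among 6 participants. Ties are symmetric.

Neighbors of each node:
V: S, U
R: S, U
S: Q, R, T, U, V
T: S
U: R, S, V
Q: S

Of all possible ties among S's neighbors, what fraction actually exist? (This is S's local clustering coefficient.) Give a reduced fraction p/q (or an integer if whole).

1/5

S's neighbors: Q, R, T, U, and V (k = 5).
Possible neighbor pairs: C(5,2) = 10. Edges among them: R–U, U–V → e = 2.
Clustering(S) = 2/10 = 1/5.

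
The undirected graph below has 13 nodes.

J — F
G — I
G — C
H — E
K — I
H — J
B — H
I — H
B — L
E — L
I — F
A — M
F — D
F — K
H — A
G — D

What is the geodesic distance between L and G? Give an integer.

4

One shortest route is L – B – H – I – G, which uses 4 edges, and at distance 3 from L we only reach {A, I, J}, which does not include G. So d(L,G) = 4.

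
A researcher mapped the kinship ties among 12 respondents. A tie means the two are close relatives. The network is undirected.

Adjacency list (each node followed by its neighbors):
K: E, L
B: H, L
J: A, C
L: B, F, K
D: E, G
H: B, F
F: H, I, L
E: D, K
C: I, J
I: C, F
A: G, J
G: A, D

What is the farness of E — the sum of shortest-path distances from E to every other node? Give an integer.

Distances from E: A:3, B:3, C:5, D:1, F:3, G:2, H:4, I:4, J:4, K:1, L:2.
Sum = 3 + 3 + 5 + 1 + 3 + 2 + 4 + 4 + 4 + 1 + 2 = 32.

32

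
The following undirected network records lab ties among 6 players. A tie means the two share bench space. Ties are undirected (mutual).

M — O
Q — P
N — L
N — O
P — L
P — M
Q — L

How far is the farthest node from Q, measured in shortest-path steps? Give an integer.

Distances from Q: L:1, M:2, N:2, O:3, P:1.
The largest is 3 (to O), so the eccentricity of Q is 3.

3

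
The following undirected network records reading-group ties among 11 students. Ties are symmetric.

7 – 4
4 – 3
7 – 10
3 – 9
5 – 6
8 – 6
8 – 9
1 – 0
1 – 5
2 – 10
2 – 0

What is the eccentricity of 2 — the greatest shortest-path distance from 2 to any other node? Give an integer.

Distances from 2: 0:1, 1:2, 3:4, 4:3, 5:3, 6:4, 7:2, 8:5, 9:5, 10:1.
The largest is 5 (to 9 and 8), so the eccentricity of 2 is 5.

5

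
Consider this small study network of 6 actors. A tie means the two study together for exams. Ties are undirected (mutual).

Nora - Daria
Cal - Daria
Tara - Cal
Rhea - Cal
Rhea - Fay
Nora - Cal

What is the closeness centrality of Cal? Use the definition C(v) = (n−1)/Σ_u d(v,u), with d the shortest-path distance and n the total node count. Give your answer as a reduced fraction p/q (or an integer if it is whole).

5/6

Distances from Cal: Daria:1, Fay:2, Nora:1, Rhea:1, Tara:1. Sum = 6.
n = 6, so closeness = 5/6.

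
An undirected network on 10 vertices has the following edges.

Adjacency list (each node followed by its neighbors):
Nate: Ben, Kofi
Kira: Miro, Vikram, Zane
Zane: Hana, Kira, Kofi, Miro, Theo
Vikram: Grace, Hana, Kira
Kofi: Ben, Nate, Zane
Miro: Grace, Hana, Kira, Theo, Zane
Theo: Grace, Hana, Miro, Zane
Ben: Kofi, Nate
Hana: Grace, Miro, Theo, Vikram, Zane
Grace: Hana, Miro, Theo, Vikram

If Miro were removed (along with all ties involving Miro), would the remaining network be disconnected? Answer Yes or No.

No

Even without Miro, every remaining node can still reach every other (the residual graph is connected), so Miro is not a cut vertex.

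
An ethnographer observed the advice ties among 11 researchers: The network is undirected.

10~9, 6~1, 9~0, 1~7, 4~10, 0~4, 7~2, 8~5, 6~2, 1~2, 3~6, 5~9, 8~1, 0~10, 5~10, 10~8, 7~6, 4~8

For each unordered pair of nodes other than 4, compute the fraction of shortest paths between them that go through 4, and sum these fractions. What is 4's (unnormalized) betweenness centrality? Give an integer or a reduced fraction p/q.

Pairs whose geodesics pass through 4 — 0–8: 1/2; 0–3: 1/2; 0–7: 1/2; 0–2: 1/2; 0–1: 1/2; 0–6: 1/2.
All other pairs contribute 0.
Summing the contributions gives betweenness(4) = 3.

3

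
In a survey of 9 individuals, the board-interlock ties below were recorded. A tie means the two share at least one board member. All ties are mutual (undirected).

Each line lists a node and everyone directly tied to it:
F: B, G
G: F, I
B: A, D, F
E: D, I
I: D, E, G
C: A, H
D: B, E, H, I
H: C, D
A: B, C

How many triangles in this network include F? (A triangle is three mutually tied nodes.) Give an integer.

0

F's neighbors are B and G, but none of them are tied to each other, so no triangle contains F.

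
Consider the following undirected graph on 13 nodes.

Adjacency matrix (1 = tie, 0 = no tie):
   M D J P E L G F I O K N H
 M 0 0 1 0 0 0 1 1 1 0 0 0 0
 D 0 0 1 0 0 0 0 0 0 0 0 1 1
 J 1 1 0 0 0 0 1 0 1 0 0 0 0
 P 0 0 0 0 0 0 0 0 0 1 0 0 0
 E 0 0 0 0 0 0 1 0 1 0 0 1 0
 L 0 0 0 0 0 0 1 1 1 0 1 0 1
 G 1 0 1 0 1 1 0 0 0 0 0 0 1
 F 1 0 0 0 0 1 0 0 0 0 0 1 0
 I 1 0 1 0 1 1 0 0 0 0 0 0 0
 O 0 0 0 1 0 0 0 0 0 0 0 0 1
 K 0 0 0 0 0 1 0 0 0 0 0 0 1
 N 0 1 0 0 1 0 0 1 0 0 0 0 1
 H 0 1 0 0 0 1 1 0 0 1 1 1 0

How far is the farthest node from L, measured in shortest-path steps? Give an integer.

Distances from L: D:2, E:2, F:1, G:1, H:1, I:1, J:2, K:1, M:2, N:2, O:2, P:3.
The largest is 3 (to P), so the eccentricity of L is 3.

3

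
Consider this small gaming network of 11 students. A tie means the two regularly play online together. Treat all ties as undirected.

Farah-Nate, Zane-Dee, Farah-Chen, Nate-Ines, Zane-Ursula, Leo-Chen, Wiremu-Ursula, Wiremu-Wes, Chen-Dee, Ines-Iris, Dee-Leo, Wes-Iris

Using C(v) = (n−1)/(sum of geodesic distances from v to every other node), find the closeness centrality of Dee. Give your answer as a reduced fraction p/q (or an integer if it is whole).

Distances from Dee: Chen:1, Farah:2, Ines:4, Iris:5, Leo:1, Nate:3, Ursula:2, Wes:4, Wiremu:3, Zane:1. Sum = 26.
n = 11, so closeness = 10/26 = 5/13.

5/13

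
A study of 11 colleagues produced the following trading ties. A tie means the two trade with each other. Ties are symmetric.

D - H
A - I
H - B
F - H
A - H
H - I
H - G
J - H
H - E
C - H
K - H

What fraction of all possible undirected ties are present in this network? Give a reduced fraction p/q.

1/5

There are 11 edges and 11 nodes, so the maximum possible is C(11,2) = 55.
Density = 11/55 = 1/5.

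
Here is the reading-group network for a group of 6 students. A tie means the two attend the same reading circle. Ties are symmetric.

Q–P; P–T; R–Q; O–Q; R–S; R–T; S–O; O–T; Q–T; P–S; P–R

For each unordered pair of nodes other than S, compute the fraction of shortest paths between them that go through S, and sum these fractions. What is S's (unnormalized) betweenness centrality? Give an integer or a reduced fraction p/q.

Pairs whose geodesics pass through S — R–O: 1/3; O–P: 1/3.
All other pairs contribute 0.
Summing the contributions gives betweenness(S) = 2/3.

2/3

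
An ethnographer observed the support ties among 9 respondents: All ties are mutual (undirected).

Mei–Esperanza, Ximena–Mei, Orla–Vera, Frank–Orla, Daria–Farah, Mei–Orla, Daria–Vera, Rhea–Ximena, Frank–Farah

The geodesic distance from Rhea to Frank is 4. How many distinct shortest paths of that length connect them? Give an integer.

The shortest distance is 4, and the only length-4 path is Rhea–Ximena–Mei–Orla–Frank. So there is exactly 1 shortest path.

1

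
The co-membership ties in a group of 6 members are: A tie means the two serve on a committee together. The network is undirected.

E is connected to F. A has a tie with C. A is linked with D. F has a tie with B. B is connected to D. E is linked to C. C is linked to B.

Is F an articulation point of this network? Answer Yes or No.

Even without F, every remaining node can still reach every other (the residual graph is connected), so F is not a cut vertex.

No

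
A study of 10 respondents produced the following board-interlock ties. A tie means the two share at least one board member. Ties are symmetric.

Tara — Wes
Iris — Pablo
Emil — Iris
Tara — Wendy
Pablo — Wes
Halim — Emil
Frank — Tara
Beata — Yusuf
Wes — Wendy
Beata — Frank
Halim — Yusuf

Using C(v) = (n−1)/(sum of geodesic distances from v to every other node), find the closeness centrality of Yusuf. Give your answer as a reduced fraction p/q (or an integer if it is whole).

Distances from Yusuf: Beata:1, Emil:2, Frank:2, Halim:1, Iris:3, Pablo:4, Tara:3, Wendy:4, Wes:4. Sum = 24.
n = 10, so closeness = 9/24 = 3/8.

3/8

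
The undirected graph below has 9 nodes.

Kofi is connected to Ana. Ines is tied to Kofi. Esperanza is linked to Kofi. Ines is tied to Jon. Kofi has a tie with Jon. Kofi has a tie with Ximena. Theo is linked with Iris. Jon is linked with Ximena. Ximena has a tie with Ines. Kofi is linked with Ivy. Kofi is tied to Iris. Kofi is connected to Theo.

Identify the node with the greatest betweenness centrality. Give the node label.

Unnormalized betweenness of each node: Ana:0, Esperanza:0, Ines:0, Iris:0, Ivy:0, Jon:0, Kofi:24, Theo:0, Ximena:0.
Kofi has the largest value, 24, making it the main broker — the node through which the most shortest paths run.

Kofi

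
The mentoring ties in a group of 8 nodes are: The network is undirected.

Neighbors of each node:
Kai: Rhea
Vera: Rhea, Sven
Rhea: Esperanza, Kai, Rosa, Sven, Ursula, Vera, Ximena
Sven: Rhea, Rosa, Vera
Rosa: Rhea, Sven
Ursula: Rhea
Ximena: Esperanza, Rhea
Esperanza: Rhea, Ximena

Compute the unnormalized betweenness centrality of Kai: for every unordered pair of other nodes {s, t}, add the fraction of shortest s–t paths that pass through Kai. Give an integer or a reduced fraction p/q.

0

No shortest path between any pair of other nodes passes through Kai.
Summing the contributions gives betweenness(Kai) = 0.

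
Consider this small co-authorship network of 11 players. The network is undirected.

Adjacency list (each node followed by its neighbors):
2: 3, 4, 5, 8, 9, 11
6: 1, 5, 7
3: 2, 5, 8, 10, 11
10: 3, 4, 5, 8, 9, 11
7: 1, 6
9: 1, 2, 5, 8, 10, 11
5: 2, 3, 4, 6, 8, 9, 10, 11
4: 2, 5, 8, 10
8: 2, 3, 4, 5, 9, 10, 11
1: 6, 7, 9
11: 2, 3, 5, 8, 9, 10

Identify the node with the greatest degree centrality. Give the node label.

5

Degrees — 1:3, 2:6, 3:5, 4:4, 5:8, 6:3, 7:2, 8:7, 9:6, 10:6, 11:6.
The maximum is 8, attained only by 5.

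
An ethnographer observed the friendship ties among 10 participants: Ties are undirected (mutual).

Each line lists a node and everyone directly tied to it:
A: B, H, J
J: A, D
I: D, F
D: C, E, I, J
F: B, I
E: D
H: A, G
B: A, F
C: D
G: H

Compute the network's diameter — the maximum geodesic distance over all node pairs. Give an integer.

5

Eccentricity of each node (its greatest distance to any other): A:3, B:4, C:5, D:4, E:5, F:4, G:5, H:4, I:5, J:3.
The maximum eccentricity is 5, realized for instance by the pair E–G via E – D – J – A – H – G. So the diameter is 5.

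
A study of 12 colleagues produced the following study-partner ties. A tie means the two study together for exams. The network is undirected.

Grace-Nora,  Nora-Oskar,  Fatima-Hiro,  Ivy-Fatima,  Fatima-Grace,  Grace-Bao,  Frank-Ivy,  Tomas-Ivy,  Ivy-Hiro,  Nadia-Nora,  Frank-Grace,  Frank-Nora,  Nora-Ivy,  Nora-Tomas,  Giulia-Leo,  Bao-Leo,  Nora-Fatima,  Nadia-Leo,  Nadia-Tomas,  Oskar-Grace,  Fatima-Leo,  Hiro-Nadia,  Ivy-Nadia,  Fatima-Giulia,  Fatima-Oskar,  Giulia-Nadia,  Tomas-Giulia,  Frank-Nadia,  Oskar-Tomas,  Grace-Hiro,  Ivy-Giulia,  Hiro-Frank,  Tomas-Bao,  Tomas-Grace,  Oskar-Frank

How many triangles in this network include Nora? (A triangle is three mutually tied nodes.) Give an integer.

Nora's neighbors: Fatima, Frank, Grace, Ivy, Nadia, Oskar, and Tomas.
Neighbor pairs that are themselves tied: Nora–Fatima–Grace; Nora–Fatima–Ivy; Nora–Fatima–Oskar; Nora–Frank–Grace; Nora–Frank–Ivy; Nora–Frank–Nadia; Nora–Frank–Oskar; Nora–Grace–Oskar; Nora–Grace–Tomas; Nora–Ivy–Nadia; Nora–Ivy–Tomas; Nora–Nadia–Tomas; Nora–Oskar–Tomas. Each forms one triangle with Nora, for 13 in total.

13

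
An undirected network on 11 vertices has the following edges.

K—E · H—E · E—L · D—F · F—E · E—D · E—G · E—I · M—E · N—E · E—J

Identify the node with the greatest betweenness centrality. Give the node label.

E

Unnormalized betweenness of each node: D:0, E:44, F:0, G:0, H:0, I:0, J:0, K:0, L:0, M:0, N:0.
E has the largest value, 44, making it the main broker — the node through which the most shortest paths run.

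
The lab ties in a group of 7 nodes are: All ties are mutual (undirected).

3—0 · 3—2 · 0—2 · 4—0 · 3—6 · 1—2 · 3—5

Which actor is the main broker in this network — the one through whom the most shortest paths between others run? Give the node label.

3

Unnormalized betweenness of each node: 0:5, 1:0, 2:5, 3:9, 4:0, 5:0, 6:0.
3 has the largest value, 9, making it the main broker — the node through which the most shortest paths run.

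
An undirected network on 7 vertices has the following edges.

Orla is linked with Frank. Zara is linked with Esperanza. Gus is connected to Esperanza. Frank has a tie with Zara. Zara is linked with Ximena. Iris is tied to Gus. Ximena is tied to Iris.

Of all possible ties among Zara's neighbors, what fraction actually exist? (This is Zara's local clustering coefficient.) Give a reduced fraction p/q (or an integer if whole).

0

Zara's neighbors: Esperanza, Frank, and Ximena (k = 3).
Possible neighbor pairs: C(3,2) = 3. Edges among them: none → e = 0.
Clustering(Zara) = 0/3 = 0.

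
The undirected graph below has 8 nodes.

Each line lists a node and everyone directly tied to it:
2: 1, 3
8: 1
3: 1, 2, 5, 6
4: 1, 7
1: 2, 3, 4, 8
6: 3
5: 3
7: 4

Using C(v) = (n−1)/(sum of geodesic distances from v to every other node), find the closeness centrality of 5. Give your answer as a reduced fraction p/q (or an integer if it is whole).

Distances from 5: 1:2, 2:2, 3:1, 4:3, 6:2, 7:4, 8:3. Sum = 17.
n = 8, so closeness = 7/17.

7/17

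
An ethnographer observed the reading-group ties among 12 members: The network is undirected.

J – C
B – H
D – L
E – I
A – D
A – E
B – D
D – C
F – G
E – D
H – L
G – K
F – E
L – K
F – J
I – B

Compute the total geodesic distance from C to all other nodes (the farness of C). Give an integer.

Distances from C: A:2, B:2, D:1, E:2, F:2, G:3, H:3, I:3, J:1, K:3, L:2.
Sum = 2 + 2 + 1 + 2 + 2 + 3 + 3 + 3 + 1 + 3 + 2 = 24.

24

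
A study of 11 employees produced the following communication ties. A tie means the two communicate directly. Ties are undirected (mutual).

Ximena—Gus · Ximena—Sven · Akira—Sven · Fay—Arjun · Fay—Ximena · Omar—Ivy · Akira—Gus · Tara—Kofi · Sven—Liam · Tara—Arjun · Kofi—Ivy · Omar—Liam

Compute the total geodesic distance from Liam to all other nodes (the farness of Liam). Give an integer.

25

Distances from Liam: Akira:2, Arjun:4, Fay:3, Gus:3, Ivy:2, Kofi:3, Omar:1, Sven:1, Tara:4, Ximena:2.
Sum = 2 + 4 + 3 + 3 + 2 + 3 + 1 + 1 + 4 + 2 = 25.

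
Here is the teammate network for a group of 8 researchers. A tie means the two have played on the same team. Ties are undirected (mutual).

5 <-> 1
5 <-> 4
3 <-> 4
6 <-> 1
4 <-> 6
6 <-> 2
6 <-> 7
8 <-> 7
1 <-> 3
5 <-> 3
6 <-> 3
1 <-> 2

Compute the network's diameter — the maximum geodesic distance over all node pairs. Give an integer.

Eccentricity of each node (its greatest distance to any other): 1:3, 2:3, 3:3, 4:3, 5:4, 6:2, 7:3, 8:4.
The maximum eccentricity is 4, realized for instance by the pair 8–5 via 8 – 7 – 6 – 3 – 5. So the diameter is 4.

4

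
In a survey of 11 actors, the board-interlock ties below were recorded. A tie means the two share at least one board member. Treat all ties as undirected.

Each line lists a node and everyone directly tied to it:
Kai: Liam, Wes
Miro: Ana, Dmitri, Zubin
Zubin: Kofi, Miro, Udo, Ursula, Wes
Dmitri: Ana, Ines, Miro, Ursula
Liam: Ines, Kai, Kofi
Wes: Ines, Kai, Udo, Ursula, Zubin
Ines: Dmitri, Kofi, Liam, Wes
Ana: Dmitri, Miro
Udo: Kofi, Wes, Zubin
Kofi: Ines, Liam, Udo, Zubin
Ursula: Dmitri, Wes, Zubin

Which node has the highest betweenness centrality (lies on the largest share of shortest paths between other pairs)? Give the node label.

Zubin

Unnormalized betweenness of each node: Ana:0, Dmitri:23/3, Ines:116/15, Kai:3/4, Kofi:79/20, Liam:25/12, Miro:227/60, Udo:1/3, Ursula:139/60, Wes:529/60, Zubin:287/30.
Zubin has the largest value, 287/30, making it the main broker — the node through which the most shortest paths run.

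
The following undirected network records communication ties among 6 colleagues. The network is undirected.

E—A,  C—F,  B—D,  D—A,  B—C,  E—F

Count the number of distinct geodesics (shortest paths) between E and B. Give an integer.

The shortest distance is 3. The length-3 paths are: E–F–C–B; E–A–D–B.
That gives 2 distinct shortest paths.

2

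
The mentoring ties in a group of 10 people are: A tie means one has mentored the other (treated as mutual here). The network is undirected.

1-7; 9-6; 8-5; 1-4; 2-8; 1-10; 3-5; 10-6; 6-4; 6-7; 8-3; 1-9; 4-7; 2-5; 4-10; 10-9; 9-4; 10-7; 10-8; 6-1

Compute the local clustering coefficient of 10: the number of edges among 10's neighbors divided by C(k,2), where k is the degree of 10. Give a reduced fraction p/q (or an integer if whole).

10's neighbors: 1, 4, 6, 7, 8, and 9 (k = 6).
Possible neighbor pairs: C(6,2) = 15. Edges among them: 1–4, 1–6, 1–7, 1–9, 4–6, 4–7, 4–9, 6–7, 6–9 → e = 9.
Clustering(10) = 9/15 = 3/5.

3/5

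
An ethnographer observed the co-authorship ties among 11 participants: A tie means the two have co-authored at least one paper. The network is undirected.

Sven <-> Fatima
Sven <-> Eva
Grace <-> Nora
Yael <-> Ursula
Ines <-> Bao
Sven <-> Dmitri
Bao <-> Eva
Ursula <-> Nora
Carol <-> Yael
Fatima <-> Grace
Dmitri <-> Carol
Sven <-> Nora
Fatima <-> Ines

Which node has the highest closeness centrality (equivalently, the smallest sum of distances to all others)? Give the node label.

Farness (sum of distances to all others) for each node — Bao:28, Carol:27, Dmitri:22, Eva:23, Fatima:21, Grace:24, Ines:27, Nora:20, Sven:17, Ursula:25, Yael:30.
The smallest farness is 17, for Sven, so Sven has the highest closeness.

Sven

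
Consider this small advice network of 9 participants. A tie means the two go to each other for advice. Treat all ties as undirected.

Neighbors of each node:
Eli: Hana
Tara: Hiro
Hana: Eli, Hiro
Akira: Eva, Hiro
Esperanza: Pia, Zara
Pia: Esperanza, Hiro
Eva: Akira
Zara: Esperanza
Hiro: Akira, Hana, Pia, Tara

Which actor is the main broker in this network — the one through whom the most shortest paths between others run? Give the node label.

Hiro

Unnormalized betweenness of each node: Akira:7, Eli:0, Esperanza:7, Eva:0, Hana:7, Hiro:23, Pia:12, Tara:0, Zara:0.
Hiro has the largest value, 23, making it the main broker — the node through which the most shortest paths run.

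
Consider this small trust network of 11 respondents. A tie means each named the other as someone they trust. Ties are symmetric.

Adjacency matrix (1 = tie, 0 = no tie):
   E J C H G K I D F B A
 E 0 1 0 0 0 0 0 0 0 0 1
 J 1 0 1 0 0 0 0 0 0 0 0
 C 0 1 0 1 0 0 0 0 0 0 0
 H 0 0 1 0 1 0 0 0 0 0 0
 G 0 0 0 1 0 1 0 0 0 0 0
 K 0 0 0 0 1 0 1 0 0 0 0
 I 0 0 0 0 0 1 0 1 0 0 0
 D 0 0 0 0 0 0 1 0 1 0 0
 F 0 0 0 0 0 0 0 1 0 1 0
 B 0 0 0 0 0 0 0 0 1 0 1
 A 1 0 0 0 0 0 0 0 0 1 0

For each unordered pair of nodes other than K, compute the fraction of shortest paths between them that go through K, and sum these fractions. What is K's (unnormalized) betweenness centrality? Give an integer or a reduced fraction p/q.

Pairs whose geodesics pass through K — J–I: 1; C–I: 1; C–D: 1; H–I: 1; H–D: 1; H–F: 1; G–I: 1; G–D: 1; G–F: 1; G–B: 1.
All other pairs contribute 0.
Summing the contributions gives betweenness(K) = 10.

10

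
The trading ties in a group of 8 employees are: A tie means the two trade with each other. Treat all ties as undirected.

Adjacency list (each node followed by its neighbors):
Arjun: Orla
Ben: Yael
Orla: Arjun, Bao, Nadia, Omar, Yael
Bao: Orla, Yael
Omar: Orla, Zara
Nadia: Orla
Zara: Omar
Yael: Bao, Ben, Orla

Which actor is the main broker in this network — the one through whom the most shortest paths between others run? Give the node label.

Unnormalized betweenness of each node: Arjun:0, Bao:0, Ben:0, Nadia:0, Omar:6, Orla:17, Yael:6, Zara:0.
Orla has the largest value, 17, making it the main broker — the node through which the most shortest paths run.

Orla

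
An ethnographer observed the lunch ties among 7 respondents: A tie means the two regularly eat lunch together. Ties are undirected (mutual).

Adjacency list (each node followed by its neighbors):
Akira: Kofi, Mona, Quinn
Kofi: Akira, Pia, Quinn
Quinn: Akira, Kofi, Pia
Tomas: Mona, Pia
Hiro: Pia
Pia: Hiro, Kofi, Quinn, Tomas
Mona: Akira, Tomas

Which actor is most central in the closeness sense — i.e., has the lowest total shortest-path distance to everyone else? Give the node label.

Farness (sum of distances to all others) for each node — Akira:10, Hiro:13, Kofi:9, Mona:11, Pia:8, Quinn:9, Tomas:10.
The smallest farness is 8, for Pia, so Pia has the highest closeness.

Pia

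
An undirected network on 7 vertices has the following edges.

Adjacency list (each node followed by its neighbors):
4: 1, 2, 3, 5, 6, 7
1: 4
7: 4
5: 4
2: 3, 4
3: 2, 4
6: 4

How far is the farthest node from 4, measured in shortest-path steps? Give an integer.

1

Distances from 4: 1:1, 2:1, 3:1, 5:1, 6:1, 7:1.
The largest is 1 (to 7, 6, 3, 5, 1, and 2), so the eccentricity of 4 is 1.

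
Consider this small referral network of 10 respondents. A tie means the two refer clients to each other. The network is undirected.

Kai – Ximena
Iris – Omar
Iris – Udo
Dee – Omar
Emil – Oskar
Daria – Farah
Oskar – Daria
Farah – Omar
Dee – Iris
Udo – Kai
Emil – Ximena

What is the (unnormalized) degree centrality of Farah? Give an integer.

Farah is directly tied to Daria and Omar. That is 2 neighbors, so the degree of Farah is 2.

2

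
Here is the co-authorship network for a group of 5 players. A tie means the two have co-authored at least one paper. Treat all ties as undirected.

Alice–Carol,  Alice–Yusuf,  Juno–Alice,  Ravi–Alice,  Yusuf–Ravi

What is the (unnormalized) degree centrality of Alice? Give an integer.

Alice is directly tied to Carol, Juno, Ravi, and Yusuf. That is 4 neighbors, so the degree of Alice is 4.

4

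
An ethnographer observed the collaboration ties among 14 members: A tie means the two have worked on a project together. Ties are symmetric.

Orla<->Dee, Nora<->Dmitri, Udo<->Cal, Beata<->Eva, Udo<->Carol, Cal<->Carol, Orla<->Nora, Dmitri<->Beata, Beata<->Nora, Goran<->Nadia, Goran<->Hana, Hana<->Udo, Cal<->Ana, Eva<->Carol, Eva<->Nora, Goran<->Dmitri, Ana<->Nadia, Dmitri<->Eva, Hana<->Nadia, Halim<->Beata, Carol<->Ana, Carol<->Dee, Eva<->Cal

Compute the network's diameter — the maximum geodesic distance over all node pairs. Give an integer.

4

Eccentricity of each node (its greatest distance to any other): Ana:4, Beata:3, Cal:3, Carol:3, Dee:4, Dmitri:3, Eva:3, Goran:4, Halim:4, Hana:4, Nadia:4, Nora:3, Orla:4, Udo:4.
The maximum eccentricity is 4, realized for instance by the pair Halim–Nadia via Halim – Beata – Dmitri – Goran – Nadia. So the diameter is 4.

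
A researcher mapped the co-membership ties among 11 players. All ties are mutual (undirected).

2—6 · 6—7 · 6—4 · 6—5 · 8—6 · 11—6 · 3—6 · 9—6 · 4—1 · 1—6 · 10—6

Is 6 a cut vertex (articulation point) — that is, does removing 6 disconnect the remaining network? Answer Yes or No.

Yes

Removing 6 leaves {1 and 4} with no path to {2}, so the network splits into 9 components. 6 is a cut vertex.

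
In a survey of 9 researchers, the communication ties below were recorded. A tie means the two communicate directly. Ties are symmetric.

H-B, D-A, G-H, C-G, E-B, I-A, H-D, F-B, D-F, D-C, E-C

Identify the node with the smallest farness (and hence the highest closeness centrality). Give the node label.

Farness (sum of distances to all others) for each node — A:17, B:16, C:14, D:12, E:17, F:16, G:18, H:14, I:24.
The smallest farness is 12, for D, so D has the highest closeness.

D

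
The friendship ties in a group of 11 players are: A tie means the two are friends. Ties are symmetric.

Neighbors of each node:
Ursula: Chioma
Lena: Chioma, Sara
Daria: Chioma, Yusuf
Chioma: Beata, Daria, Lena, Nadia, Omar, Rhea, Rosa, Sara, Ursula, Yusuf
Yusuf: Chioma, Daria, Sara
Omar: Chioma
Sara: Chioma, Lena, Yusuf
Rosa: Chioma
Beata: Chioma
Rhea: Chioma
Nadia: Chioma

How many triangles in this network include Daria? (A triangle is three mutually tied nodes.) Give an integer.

Daria's neighbors: Chioma and Yusuf.
Neighbor pairs that are themselves tied: Daria–Chioma–Yusuf. Each forms one triangle with Daria, for 1 in total.

1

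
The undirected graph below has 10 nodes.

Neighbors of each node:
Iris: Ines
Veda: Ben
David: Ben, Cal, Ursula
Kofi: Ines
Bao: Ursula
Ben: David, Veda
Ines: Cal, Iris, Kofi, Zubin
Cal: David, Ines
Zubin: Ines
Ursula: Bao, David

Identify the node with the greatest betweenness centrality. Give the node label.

Unnormalized betweenness of each node: Bao:0, Ben:8, Cal:20, David:24, Ines:21, Iris:0, Kofi:0, Ursula:8, Veda:0, Zubin:0.
David has the largest value, 24, making it the main broker — the node through which the most shortest paths run.

David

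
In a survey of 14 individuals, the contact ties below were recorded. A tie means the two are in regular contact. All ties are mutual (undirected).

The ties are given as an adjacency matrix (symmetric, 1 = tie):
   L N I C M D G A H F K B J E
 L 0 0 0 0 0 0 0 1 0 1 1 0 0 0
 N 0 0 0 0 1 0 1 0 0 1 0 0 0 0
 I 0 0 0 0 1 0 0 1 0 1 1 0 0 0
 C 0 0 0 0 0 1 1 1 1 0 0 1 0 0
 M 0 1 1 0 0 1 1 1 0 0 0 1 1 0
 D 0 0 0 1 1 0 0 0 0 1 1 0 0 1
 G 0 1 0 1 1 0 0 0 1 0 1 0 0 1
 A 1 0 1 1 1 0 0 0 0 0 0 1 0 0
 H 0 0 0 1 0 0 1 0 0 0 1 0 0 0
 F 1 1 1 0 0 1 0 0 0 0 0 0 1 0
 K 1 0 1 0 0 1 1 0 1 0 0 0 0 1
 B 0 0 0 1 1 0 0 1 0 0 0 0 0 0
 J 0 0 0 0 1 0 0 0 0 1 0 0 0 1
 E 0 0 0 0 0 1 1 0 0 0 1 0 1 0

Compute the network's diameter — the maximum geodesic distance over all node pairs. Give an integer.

Eccentricity of each node (its greatest distance to any other): A:3, B:3, C:3, D:2, E:3, F:3, G:2, H:3, I:2, J:3, K:3, L:2, M:2, N:2.
The maximum eccentricity is 3, realized for instance by the pair C–J via C – D – F – J. So the diameter is 3.

3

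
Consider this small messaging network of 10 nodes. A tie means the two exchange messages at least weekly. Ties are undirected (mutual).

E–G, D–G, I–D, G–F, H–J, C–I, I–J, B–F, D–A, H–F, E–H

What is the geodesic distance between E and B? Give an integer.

One shortest route is E – G – F – B, which uses 3 edges, and at distance 2 from E we only reach {D, F, J}, which does not include B. So d(E,B) = 3.

3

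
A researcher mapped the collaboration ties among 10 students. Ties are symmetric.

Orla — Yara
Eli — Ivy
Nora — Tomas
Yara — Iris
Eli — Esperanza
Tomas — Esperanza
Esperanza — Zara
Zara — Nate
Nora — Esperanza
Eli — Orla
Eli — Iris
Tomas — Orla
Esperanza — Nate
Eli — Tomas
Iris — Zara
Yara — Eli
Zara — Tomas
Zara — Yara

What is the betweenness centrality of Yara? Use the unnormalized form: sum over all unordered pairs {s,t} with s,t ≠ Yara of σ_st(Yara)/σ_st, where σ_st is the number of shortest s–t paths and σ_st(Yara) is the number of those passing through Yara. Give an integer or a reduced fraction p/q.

7/4

Pairs whose geodesics pass through Yara — Orla–Nate: 1/4; Orla–Iris: 1/2; Orla–Zara: 1/2; Eli–Zara: 1/4; Zara–Ivy: 1/4.
All other pairs contribute 0.
Summing the contributions gives betweenness(Yara) = 7/4.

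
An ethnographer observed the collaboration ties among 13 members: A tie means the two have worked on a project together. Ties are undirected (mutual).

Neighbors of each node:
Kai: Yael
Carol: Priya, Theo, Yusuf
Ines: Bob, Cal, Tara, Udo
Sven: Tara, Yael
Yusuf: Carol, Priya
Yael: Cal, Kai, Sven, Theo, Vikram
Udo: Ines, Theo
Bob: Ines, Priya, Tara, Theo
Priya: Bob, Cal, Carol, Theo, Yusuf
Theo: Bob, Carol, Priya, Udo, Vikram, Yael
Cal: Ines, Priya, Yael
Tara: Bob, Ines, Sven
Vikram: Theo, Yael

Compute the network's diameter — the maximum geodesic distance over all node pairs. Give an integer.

Eccentricity of each node (its greatest distance to any other): Bob:3, Cal:2, Carol:3, Ines:3, Kai:4, Priya:3, Sven:4, Tara:3, Theo:2, Udo:3, Vikram:3, Yael:3, Yusuf:4.
The maximum eccentricity is 4, realized for instance by the pair Kai–Yusuf via Kai – Yael – Cal – Priya – Yusuf. So the diameter is 4.

4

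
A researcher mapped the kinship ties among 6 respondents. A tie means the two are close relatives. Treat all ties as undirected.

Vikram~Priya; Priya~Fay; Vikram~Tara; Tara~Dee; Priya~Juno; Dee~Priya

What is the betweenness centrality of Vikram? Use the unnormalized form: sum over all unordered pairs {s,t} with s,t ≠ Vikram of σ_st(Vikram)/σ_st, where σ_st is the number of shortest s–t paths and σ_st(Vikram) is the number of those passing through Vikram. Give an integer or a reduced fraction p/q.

Pairs whose geodesics pass through Vikram — Juno–Tara: 1/2; Tara–Priya: 1/2; Tara–Fay: 1/2.
All other pairs contribute 0.
Summing the contributions gives betweenness(Vikram) = 3/2.

3/2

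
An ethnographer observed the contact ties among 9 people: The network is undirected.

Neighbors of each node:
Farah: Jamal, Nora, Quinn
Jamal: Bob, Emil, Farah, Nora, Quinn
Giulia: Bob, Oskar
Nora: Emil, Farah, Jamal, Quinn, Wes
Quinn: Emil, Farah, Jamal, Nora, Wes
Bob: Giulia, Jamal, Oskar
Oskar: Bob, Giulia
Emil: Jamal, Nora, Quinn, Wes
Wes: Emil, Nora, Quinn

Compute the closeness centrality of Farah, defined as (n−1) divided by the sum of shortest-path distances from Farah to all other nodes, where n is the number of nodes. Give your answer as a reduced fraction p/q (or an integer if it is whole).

8/15

Distances from Farah: Bob:2, Emil:2, Giulia:3, Jamal:1, Nora:1, Oskar:3, Quinn:1, Wes:2. Sum = 15.
n = 9, so closeness = 8/15.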